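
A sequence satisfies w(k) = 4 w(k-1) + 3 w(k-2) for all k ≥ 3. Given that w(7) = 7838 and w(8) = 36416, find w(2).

8

Rearranging, w(k-2) = (w(k) - 4 w(k-1)) / 3.
w(6) = (36416 - 4*7838) / 3 = 5064/3 = 1688
w(5) = (7838 - 4*1688) / 3 = 1086/3 = 362
w(4) = (1688 - 4*362) / 3 = 240/3 = 80
w(3) = (362 - 4*80) / 3 = 42/3 = 14
w(2) = (80 - 4*14) / 3 = 24/3 = 8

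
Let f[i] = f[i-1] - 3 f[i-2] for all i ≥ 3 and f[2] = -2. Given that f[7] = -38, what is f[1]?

2

Let f[1] = x.
f[3] = -2 - 3x
f[4] = 4 - 3x
f[5] = 10 + 6x
f[6] = -2 + 15x
f[7] = -32 - 3x
So -32 - 3x = -38, giving x = 2.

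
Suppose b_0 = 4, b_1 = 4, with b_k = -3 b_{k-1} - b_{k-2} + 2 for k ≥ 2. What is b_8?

-4910

b_2 = -3·4 - 4 + 2 = -14
b_3 = -3·(-14) - 4 + 2 = 40
b_4 = -3·40 - (-14) + 2 = -104
b_5 = -3·(-104) - 40 + 2 = 274
b_6 = -3·274 - (-104) + 2 = -716
b_7 = -3·(-716) - 274 + 2 = 1876
b_8 = -3·1876 - (-716) + 2 = -4910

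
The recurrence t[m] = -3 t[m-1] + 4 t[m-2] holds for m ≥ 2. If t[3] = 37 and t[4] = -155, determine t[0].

Rearranging, t[m-2] = (t[m] + 3 t[m-1]) / 4.
t[2] = (-155 + 3(37)) / 4 = -44/4 = -11
t[1] = (37 + 3(-11)) / 4 = 4/4 = 1
t[0] = (-11 + 3(1)) / 4 = -8/4 = -2

-2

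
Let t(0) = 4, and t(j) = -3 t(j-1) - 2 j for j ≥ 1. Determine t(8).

28700

t(1) = -3*4 - 2 = -14
t(2) = -3*(-14) - 4 = 38
t(3) = -3*38 - 6 = -120
t(4) = -3*(-120) - 8 = 352
t(5) = -3*352 - 10 = -1066
t(6) = -3*(-1066) - 12 = 3186
t(7) = -3*3186 - 14 = -9572
t(8) = -3*(-9572) - 16 = 28700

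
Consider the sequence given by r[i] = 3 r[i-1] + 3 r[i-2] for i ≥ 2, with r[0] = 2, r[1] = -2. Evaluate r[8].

-3888

r[2] = 3(-2) + 3(2) = 0
r[3] = 3(0) + 3(-2) = -6
r[4] = 3(-6) + 3(0) = -18
r[5] = 3(-18) + 3(-6) = -72
r[6] = 3(-72) + 3(-18) = -270
r[7] = 3(-270) + 3(-72) = -1026
r[8] = 3(-1026) + 3(-270) = -3888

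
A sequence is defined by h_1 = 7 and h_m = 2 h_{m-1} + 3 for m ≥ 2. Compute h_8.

h_2 = 2(7) + 3 = 17
h_3 = 2(17) + 3 = 37
h_4 = 2(37) + 3 = 77
h_5 = 2(77) + 3 = 157
h_6 = 2(157) + 3 = 317
h_7 = 2(317) + 3 = 637
h_8 = 2(637) + 3 = 1277

1277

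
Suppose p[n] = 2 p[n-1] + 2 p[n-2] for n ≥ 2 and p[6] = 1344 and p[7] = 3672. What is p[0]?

Rearranging, p[n-2] = (p[n] - 2 p[n-1]) / 2.
p[5] = (3672 - 2*1344) / 2 = 984/2 = 492
p[4] = (1344 - 2*492) / 2 = 360/2 = 180
p[3] = (492 - 2*180) / 2 = 132/2 = 66
p[2] = (180 - 2*66) / 2 = 48/2 = 24
p[1] = (66 - 2*24) / 2 = 18/2 = 9
p[0] = (24 - 2*9) / 2 = 6/2 = 3

3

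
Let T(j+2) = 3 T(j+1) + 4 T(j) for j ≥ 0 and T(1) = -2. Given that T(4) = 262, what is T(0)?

7

Let T(0) = w.
T(2) = -6 + 4w
T(3) = -26 + 12w
T(4) = -102 + 52w
So -102 + 52w = 262, giving w = 7.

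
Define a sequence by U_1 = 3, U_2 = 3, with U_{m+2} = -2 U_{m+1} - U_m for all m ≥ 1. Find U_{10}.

51

U_3 = -2(3) - 3 = -9
U_4 = -2(-9) - 3 = 15
U_5 = -2(15) - (-9) = -21
U_6 = -2(-21) - 15 = 27
U_7 = -2(27) - (-21) = -33
U_8 = -2(-33) - 27 = 39
U_9 = -2(39) - (-33) = -45
U_{10} = -2(-45) - 39 = 51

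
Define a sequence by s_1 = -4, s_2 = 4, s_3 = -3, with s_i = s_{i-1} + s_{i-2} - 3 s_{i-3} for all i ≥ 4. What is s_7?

-21

s_4 = (-3) + 4 - 3*(-4) = 13
s_5 = 13 + (-3) - 3*4 = -2
s_6 = (-2) + 13 - 3*(-3) = 20
s_7 = 20 + (-2) - 3*13 = -21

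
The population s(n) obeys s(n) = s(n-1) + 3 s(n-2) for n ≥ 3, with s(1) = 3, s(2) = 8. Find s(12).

s(3) = 8 + 3(3) = 17
s(4) = 17 + 3(8) = 41
s(5) = 41 + 3(17) = 92
s(6) = 92 + 3(41) = 215
s(7) = 215 + 3(92) = 491
s(8) = 491 + 3(215) = 1136
s(9) = 1136 + 3(491) = 2609
s(10) = 2609 + 3(1136) = 6017
s(11) = 6017 + 3(2609) = 13844
s(12) = 13844 + 3(6017) = 31895

31895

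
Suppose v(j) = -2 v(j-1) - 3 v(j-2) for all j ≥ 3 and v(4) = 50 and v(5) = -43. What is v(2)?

-4

Rearranging, v(j-2) = (v(j) + 2 v(j-1)) / -3.
v(3) = (-43 + 2(50)) / -3 = 57/-3 = -19
v(2) = (50 + 2(-19)) / -3 = 12/-3 = -4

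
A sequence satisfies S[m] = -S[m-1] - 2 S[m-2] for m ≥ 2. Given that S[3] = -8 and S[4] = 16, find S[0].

-1

Rearranging, S[m-2] = (S[m] + S[m-1]) / -2.
S[2] = (16 + (-8)) / -2 = 8/-2 = -4
S[1] = (-8 + (-4)) / -2 = -12/-2 = 6
S[0] = (-4 + 6) / -2 = 2/-2 = -1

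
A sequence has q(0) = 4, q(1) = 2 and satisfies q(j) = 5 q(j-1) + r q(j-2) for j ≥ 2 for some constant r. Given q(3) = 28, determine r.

q(2) = 10 + 4r
q(3) = 50 + 22r
So 50 + 22r = 28, giving r = -1.

-1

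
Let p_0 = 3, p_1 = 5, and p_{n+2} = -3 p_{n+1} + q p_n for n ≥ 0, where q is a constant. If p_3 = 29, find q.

4

p_2 = -15 + 3q
p_3 = 45 - 4q
So 45 - 4q = 29, giving q = 4.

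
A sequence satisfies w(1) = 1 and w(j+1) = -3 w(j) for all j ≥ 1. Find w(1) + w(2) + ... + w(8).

w(2) = -3*1 = -3
w(3) = -3*(-3) = 9
w(4) = -3*9 = -27
w(5) = -3*(-27) = 81
w(6) = -3*81 = -243
w(7) = -3*(-243) = 729
w(8) = -3*729 = -2187
Sum = 1 + (-3) + 9 + (-27) + 81 + (-243) + 729 + (-2187) = -1640

-1640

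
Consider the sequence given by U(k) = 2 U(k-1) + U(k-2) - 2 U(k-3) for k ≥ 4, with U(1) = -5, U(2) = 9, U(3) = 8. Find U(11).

U(4) = 2*8 + 9 - 2*(-5) = 35
U(5) = 2*35 + 8 - 2*9 = 60
U(6) = 2*60 + 35 - 2*8 = 139
U(7) = 2*139 + 60 - 2*35 = 268
U(8) = 2*268 + 139 - 2*60 = 555
U(9) = 2*555 + 268 - 2*139 = 1100
U(10) = 2*1100 + 555 - 2*268 = 2219
U(11) = 2*2219 + 1100 - 2*555 = 4428

4428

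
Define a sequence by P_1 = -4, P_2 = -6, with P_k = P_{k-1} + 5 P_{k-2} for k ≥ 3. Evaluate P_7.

-1396

P_3 = (-6) + 5·(-4) = -26
P_4 = (-26) + 5·(-6) = -56
P_5 = (-56) + 5·(-26) = -186
P_6 = (-186) + 5·(-56) = -466
P_7 = (-466) + 5·(-186) = -1396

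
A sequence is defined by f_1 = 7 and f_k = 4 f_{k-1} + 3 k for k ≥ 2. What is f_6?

f_2 = 4*7 + 6 = 34
f_3 = 4*34 + 9 = 145
f_4 = 4*145 + 12 = 592
f_5 = 4*592 + 15 = 2383
f_6 = 4*2383 + 18 = 9550

9550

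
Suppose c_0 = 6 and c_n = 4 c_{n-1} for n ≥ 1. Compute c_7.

98304

c_1 = 4·6 = 24
c_2 = 4·24 = 96
c_3 = 4·96 = 384
c_4 = 4·384 = 1536
c_5 = 4·1536 = 6144
c_6 = 4·6144 = 24576
c_7 = 4·24576 = 98304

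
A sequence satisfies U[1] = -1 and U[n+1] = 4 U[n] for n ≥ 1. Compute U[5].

-256

U[2] = 4(-1) = -4
U[3] = 4(-4) = -16
U[4] = 4(-16) = -64
U[5] = 4(-64) = -256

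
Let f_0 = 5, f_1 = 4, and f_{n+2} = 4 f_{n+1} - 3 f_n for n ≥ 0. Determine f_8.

f_2 = 4·4 - 3·5 = 1
f_3 = 4·1 - 3·4 = -8
f_4 = 4·(-8) - 3·1 = -35
f_5 = 4·(-35) - 3·(-8) = -116
f_6 = 4·(-116) - 3·(-35) = -359
f_7 = 4·(-359) - 3·(-116) = -1088
f_8 = 4·(-1088) - 3·(-359) = -3275

-3275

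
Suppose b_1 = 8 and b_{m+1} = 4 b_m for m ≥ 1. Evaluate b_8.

131072

b_2 = 4·8 = 32
b_3 = 4·32 = 128
b_4 = 4·128 = 512
b_5 = 4·512 = 2048
b_6 = 4·2048 = 8192
b_7 = 4·8192 = 32768
b_8 = 4·32768 = 131072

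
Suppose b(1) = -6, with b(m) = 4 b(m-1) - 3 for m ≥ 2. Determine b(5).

-1791

b(2) = 4·(-6) - 3 = -27
b(3) = 4·(-27) - 3 = -111
b(4) = 4·(-111) - 3 = -447
b(5) = 4·(-447) - 3 = -1791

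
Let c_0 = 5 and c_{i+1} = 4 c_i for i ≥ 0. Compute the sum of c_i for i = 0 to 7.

c_1 = 4*5 = 20
c_2 = 4*20 = 80
c_3 = 4*80 = 320
c_4 = 4*320 = 1280
c_5 = 4*1280 = 5120
c_6 = 4*5120 = 20480
c_7 = 4*20480 = 81920
Sum = 5 + 20 + 80 + 320 + 1280 + 5120 + 20480 + 81920 = 109225

109225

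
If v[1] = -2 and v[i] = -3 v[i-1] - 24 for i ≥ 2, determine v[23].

125524238430

The fixed point is -24/(1 + 3) = -6, so v[i] + 6 = -3(v[i-1] + 6).
Hence v[i] = 4·(-3)^{i-1} - 6.
v[23] = 4·(-3)^{22} - 6 = 4·31381059609 - 6 = 125524238430.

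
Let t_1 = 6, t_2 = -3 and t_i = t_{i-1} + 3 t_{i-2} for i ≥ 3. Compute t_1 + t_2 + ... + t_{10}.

t_3 = (-3) + 3*6 = 15
t_4 = 15 + 3*(-3) = 6
t_5 = 6 + 3*15 = 51
t_6 = 51 + 3*6 = 69
t_7 = 69 + 3*51 = 222
t_8 = 222 + 3*69 = 429
t_9 = 429 + 3*222 = 1095
t_{10} = 1095 + 3*429 = 2382
Sum = 6 + (-3) + 15 + 6 + 51 + 69 + 222 + 429 + 1095 + 2382 = 4272

4272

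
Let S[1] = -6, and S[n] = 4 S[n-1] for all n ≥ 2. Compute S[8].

-98304

S[2] = 4*(-6) = -24
S[3] = 4*(-24) = -96
S[4] = 4*(-96) = -384
S[5] = 4*(-384) = -1536
S[6] = 4*(-1536) = -6144
S[7] = 4*(-6144) = -24576
S[8] = 4*(-24576) = -98304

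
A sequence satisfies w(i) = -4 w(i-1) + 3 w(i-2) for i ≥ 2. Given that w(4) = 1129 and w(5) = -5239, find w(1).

-7

Rearranging, w(i-2) = (w(i) + 4 w(i-1)) / 3.
w(3) = (-5239 + 4·1129) / 3 = -723/3 = -241
w(2) = (1129 + 4·(-241)) / 3 = 165/3 = 55
w(1) = (-241 + 4·55) / 3 = -21/3 = -7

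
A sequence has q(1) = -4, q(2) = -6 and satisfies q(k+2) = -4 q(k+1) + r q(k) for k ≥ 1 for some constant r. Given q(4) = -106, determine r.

q(3) = 24 - 4r
q(4) = -96 + 10r
So -96 + 10r = -106, giving r = -1.

-1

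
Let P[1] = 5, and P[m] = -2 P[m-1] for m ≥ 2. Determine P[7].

320

P[2] = -2*5 = -10
P[3] = -2*(-10) = 20
P[4] = -2*20 = -40
P[5] = -2*(-40) = 80
P[6] = -2*80 = -160
P[7] = -2*(-160) = 320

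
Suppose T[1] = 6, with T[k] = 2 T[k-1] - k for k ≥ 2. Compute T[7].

T[2] = 2(6) - 2 = 10
T[3] = 2(10) - 3 = 17
T[4] = 2(17) - 4 = 30
T[5] = 2(30) - 5 = 55
T[6] = 2(55) - 6 = 104
T[7] = 2(104) - 7 = 201

201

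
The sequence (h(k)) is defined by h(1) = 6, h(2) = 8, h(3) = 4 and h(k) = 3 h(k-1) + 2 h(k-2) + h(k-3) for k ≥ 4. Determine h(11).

h(4) = 3·4 + 2·8 + 6 = 34
h(5) = 3·34 + 2·4 + 8 = 118
h(6) = 3·118 + 2·34 + 4 = 426
h(7) = 3·426 + 2·118 + 34 = 1548
h(8) = 3·1548 + 2·426 + 118 = 5614
h(9) = 3·5614 + 2·1548 + 426 = 20364
h(10) = 3·20364 + 2·5614 + 1548 = 73868
h(11) = 3·73868 + 2·20364 + 5614 = 267946

267946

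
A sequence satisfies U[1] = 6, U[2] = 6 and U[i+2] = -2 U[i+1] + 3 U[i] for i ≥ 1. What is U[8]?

U[3] = -2*6 + 3*6 = 6
U[4] = -2*6 + 3*6 = 6
U[5] = -2*6 + 3*6 = 6
U[6] = -2*6 + 3*6 = 6
U[7] = -2*6 + 3*6 = 6
U[8] = -2*6 + 3*6 = 6

6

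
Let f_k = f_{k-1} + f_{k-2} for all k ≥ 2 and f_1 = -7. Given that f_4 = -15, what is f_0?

3

Let f_0 = w.
f_2 = -7 + w
f_3 = -14 + w
f_4 = -21 + 2w
So -21 + 2w = -15, giving w = 3.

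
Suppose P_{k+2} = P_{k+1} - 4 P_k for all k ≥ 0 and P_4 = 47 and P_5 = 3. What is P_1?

-5

Rearranging, P_{k-2} = (P_k - P_{k-1}) / -4.
P_3 = (3 - 47) / -4 = -44/-4 = 11
P_2 = (47 - 11) / -4 = 36/-4 = -9
P_1 = (11 - (-9)) / -4 = 20/-4 = -5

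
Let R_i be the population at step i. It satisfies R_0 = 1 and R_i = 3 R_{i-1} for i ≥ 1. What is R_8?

R_1 = 3(1) = 3
R_2 = 3(3) = 9
R_3 = 3(9) = 27
R_4 = 3(27) = 81
R_5 = 3(81) = 243
R_6 = 3(243) = 729
R_7 = 3(729) = 2187
R_8 = 3(2187) = 6561

6561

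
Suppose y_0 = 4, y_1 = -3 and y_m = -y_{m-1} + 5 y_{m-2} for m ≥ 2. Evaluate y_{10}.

64293

y_2 = -(-3) + 5*4 = 23
y_3 = -23 + 5*(-3) = -38
y_4 = -(-38) + 5*23 = 153
y_5 = -153 + 5*(-38) = -343
y_6 = -(-343) + 5*153 = 1108
y_7 = -1108 + 5*(-343) = -2823
y_8 = -(-2823) + 5*1108 = 8363
y_9 = -8363 + 5*(-2823) = -22478
y_{10} = -(-22478) + 5*8363 = 64293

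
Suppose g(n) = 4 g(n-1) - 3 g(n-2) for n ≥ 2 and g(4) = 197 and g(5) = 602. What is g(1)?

Rearranging, g(n-2) = (g(n) - 4 g(n-1)) / -3.
g(3) = (602 - 4*197) / -3 = -186/-3 = 62
g(2) = (197 - 4*62) / -3 = -51/-3 = 17
g(1) = (62 - 4*17) / -3 = -6/-3 = 2

2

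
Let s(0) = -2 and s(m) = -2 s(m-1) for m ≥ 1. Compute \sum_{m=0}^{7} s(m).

170

s(1) = -2*(-2) = 4
s(2) = -2*4 = -8
s(3) = -2*(-8) = 16
s(4) = -2*16 = -32
s(5) = -2*(-32) = 64
s(6) = -2*64 = -128
s(7) = -2*(-128) = 256
Sum = (-2) + 4 + (-8) + 16 + (-32) + 64 + (-128) + 256 = 170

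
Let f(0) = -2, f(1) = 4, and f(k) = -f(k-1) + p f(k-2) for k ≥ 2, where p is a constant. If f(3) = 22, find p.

f(2) = -4 - 2p
f(3) = 4 + 6p
So 4 + 6p = 22, giving p = 3.

3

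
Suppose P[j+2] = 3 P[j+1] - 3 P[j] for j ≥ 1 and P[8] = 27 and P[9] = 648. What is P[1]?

Rearranging, P[j-2] = (P[j] - 3 P[j-1]) / -3.
P[7] = (648 - 3(27)) / -3 = 567/-3 = -189
P[6] = (27 - 3(-189)) / -3 = 594/-3 = -198
P[5] = (-189 - 3(-198)) / -3 = 405/-3 = -135
P[4] = (-198 - 3(-135)) / -3 = 207/-3 = -69
P[3] = (-135 - 3(-69)) / -3 = 72/-3 = -24
P[2] = (-69 - 3(-24)) / -3 = 3/-3 = -1
P[1] = (-24 - 3(-1)) / -3 = -21/-3 = 7

7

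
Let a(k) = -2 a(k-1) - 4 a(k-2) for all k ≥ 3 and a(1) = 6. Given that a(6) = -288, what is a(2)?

Let a(2) = y.
a(3) = -24 - 2y
a(4) = 48
a(5) = 8y
a(6) = -192 - 16y
So -192 - 16y = -288, giving y = 6.

6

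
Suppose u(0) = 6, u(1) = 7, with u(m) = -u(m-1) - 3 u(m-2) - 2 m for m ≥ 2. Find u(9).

-1282

u(2) = -7 - 3*6 - 4 = -29
u(3) = -(-29) - 3*7 - 6 = 2
u(4) = -2 - 3*(-29) - 8 = 77
u(5) = -77 - 3*2 - 10 = -93
u(6) = -(-93) - 3*77 - 12 = -150
u(7) = -(-150) - 3*(-93) - 14 = 415
u(8) = -415 - 3*(-150) - 16 = 19
u(9) = -19 - 3*415 - 18 = -1282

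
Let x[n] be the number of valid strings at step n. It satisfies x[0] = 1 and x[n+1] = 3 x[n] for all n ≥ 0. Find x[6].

x[1] = 3(1) = 3
x[2] = 3(3) = 9
x[3] = 3(9) = 27
x[4] = 3(27) = 81
x[5] = 3(81) = 243
x[6] = 3(243) = 729

729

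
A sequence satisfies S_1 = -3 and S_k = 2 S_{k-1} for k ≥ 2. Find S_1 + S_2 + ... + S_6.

S_2 = 2*(-3) = -6
S_3 = 2*(-6) = -12
S_4 = 2*(-12) = -24
S_5 = 2*(-24) = -48
S_6 = 2*(-48) = -96
Sum = (-3) + (-6) + (-12) + (-24) + (-48) + (-96) = -189

-189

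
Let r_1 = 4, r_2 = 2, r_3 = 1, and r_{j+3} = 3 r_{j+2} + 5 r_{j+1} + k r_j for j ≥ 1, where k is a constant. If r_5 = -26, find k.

-5

r_4 = 13 + 4k
r_5 = 44 + 14k
So 44 + 14k = -26, giving k = -5.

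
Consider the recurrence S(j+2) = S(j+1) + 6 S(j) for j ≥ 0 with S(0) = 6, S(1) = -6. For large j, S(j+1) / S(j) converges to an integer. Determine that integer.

3

The characteristic equation is r^2 - r - 6 = 0, which factors as (r - 3)(r + 2) = 0.
So the roots are 3 and -2. Since |3| > |-2| and the coefficient of 3^j is non-zero, the ratio tends to 3.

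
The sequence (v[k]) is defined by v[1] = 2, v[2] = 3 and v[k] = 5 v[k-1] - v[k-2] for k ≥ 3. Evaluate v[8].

v[3] = 5·3 - 2 = 13
v[4] = 5·13 - 3 = 62
v[5] = 5·62 - 13 = 297
v[6] = 5·297 - 62 = 1423
v[7] = 5·1423 - 297 = 6818
v[8] = 5·6818 - 1423 = 32667

32667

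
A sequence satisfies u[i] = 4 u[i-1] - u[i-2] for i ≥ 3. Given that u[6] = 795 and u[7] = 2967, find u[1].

Rearranging, u[i-2] = -(u[i] - 4 u[i-1]).
u[5] = -(2967 - 4(795)) = 213
u[4] = -(795 - 4(213)) = 57
u[3] = -(213 - 4(57)) = 15
u[2] = -(57 - 4(15)) = 3
u[1] = -(15 - 4(3)) = -3

-3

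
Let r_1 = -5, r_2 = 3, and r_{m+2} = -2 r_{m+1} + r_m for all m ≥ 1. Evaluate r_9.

r_3 = -2·3 + (-5) = -11
r_4 = -2·(-11) + 3 = 25
r_5 = -2·25 + (-11) = -61
r_6 = -2·(-61) + 25 = 147
r_7 = -2·147 + (-61) = -355
r_8 = -2·(-355) + 147 = 857
r_9 = -2·857 + (-355) = -2069

-2069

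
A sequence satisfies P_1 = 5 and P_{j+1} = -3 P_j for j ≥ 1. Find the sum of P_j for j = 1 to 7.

2735

P_2 = -3(5) = -15
P_3 = -3(-15) = 45
P_4 = -3(45) = -135
P_5 = -3(-135) = 405
P_6 = -3(405) = -1215
P_7 = -3(-1215) = 3645
Sum = 5 + (-15) + 45 + (-135) + 405 + (-1215) + 3645 = 2735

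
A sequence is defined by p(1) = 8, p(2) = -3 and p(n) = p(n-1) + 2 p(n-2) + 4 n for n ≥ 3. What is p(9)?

1777

p(3) = (-3) + 2*8 + 12 = 25
p(4) = 25 + 2*(-3) + 16 = 35
p(5) = 35 + 2*25 + 20 = 105
p(6) = 105 + 2*35 + 24 = 199
p(7) = 199 + 2*105 + 28 = 437
p(8) = 437 + 2*199 + 32 = 867
p(9) = 867 + 2*437 + 36 = 1777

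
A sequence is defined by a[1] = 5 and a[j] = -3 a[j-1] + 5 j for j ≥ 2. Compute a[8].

-6140

a[2] = -3·5 + 10 = -5
a[3] = -3·(-5) + 15 = 30
a[4] = -3·30 + 20 = -70
a[5] = -3·(-70) + 25 = 235
a[6] = -3·235 + 30 = -675
a[7] = -3·(-675) + 35 = 2060
a[8] = -3·2060 + 40 = -6140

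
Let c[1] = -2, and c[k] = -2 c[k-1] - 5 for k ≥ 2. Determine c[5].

c[2] = -2(-2) - 5 = -1
c[3] = -2(-1) - 5 = -3
c[4] = -2(-3) - 5 = 1
c[5] = -2(1) - 5 = -7

-7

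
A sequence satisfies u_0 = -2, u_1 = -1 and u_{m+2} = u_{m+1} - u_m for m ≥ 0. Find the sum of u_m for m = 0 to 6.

-2

u_2 = (-1) - (-2) = 1
u_3 = 1 - (-1) = 2
u_4 = 2 - 1 = 1
u_5 = 1 - 2 = -1
u_6 = (-1) - 1 = -2
Sum = (-2) + (-1) + 1 + 2 + 1 + (-1) + (-2) = -2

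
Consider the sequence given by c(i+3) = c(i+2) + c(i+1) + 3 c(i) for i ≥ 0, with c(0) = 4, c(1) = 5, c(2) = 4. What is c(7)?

c(3) = 4 + 5 + 3·4 = 21
c(4) = 21 + 4 + 3·5 = 40
c(5) = 40 + 21 + 3·4 = 73
c(6) = 73 + 40 + 3·21 = 176
c(7) = 176 + 73 + 3·40 = 369

369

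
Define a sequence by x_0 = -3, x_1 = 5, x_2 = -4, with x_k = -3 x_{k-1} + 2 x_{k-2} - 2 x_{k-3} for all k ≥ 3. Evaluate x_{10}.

x_3 = -3(-4) + 2(5) - 2(-3) = 28
x_4 = -3(28) + 2(-4) - 2(5) = -102
x_5 = -3(-102) + 2(28) - 2(-4) = 370
x_6 = -3(370) + 2(-102) - 2(28) = -1370
x_7 = -3(-1370) + 2(370) - 2(-102) = 5054
x_8 = -3(5054) + 2(-1370) - 2(370) = -18642
x_9 = -3(-18642) + 2(5054) - 2(-1370) = 68774
x_{10} = -3(68774) + 2(-18642) - 2(5054) = -253714

-253714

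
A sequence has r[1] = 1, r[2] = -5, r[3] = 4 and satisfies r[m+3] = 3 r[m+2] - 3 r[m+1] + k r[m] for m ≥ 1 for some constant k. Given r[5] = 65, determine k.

2

r[4] = 27 + k
r[5] = 69 - 2k
So 69 - 2k = 65, giving k = 2.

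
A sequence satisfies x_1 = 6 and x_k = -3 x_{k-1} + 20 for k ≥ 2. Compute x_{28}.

-7625597484982

The fixed point is 20/(1 + 3) = 5, so x_k - 5 = -3(x_{k-1} - 5).
Hence x_k = 1·(-3)^{k-1} + 5.
x_{28} = 1·(-3)^{27} + 5 = 1·-7625597484987 + 5 = -7625597484982.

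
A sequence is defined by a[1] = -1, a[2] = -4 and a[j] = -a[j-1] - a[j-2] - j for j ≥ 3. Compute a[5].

a[3] = -(-4) - (-1) - 3 = 2
a[4] = -2 - (-4) - 4 = -2
a[5] = -(-2) - 2 - 5 = -5

-5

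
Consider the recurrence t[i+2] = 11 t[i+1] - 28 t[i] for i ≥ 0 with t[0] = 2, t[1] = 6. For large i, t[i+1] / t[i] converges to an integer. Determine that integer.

7

The characteristic equation is r^2 - 11r + 28 = 0, which factors as (r - 7)(r - 4) = 0.
So the roots are 7 and 4. Since |7| > |4| and the coefficient of 7^i is non-zero, the ratio tends to 7.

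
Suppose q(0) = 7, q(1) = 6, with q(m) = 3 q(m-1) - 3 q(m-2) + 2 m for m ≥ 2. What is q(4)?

-22

q(2) = 3*6 - 3*7 + 4 = 1
q(3) = 3*1 - 3*6 + 6 = -9
q(4) = 3*(-9) - 3*1 + 8 = -22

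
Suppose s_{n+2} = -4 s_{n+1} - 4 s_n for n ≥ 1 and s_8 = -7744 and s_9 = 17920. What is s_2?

-7

Rearranging, s_{n-2} = (s_n + 4 s_{n-1}) / -4.
s_7 = (17920 + 4(-7744)) / -4 = -13056/-4 = 3264
s_6 = (-7744 + 4(3264)) / -4 = 5312/-4 = -1328
s_5 = (3264 + 4(-1328)) / -4 = -2048/-4 = 512
s_4 = (-1328 + 4(512)) / -4 = 720/-4 = -180
s_3 = (512 + 4(-180)) / -4 = -208/-4 = 52
s_2 = (-180 + 4(52)) / -4 = 28/-4 = -7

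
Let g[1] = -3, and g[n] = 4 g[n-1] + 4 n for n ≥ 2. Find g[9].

g[2] = 4(-3) + 8 = -4
g[3] = 4(-4) + 12 = -4
g[4] = 4(-4) + 16 = 0
g[5] = 4(0) + 20 = 20
g[6] = 4(20) + 24 = 104
g[7] = 4(104) + 28 = 444
g[8] = 4(444) + 32 = 1808
g[9] = 4(1808) + 36 = 7268

7268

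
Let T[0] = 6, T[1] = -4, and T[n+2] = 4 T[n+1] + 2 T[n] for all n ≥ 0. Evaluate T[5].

-464

T[2] = 4*(-4) + 2*6 = -4
T[3] = 4*(-4) + 2*(-4) = -24
T[4] = 4*(-24) + 2*(-4) = -104
T[5] = 4*(-104) + 2*(-24) = -464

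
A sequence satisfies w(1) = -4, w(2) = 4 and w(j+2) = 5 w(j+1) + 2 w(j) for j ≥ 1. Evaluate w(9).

303276

w(3) = 5(4) + 2(-4) = 12
w(4) = 5(12) + 2(4) = 68
w(5) = 5(68) + 2(12) = 364
w(6) = 5(364) + 2(68) = 1956
w(7) = 5(1956) + 2(364) = 10508
w(8) = 5(10508) + 2(1956) = 56452
w(9) = 5(56452) + 2(10508) = 303276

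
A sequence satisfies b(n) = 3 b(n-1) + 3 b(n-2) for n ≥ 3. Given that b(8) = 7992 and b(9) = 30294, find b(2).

8

Rearranging, b(n-2) = (b(n) - 3 b(n-1)) / 3.
b(7) = (30294 - 3·7992) / 3 = 6318/3 = 2106
b(6) = (7992 - 3·2106) / 3 = 1674/3 = 558
b(5) = (2106 - 3·558) / 3 = 432/3 = 144
b(4) = (558 - 3·144) / 3 = 126/3 = 42
b(3) = (144 - 3·42) / 3 = 18/3 = 6
b(2) = (42 - 3·6) / 3 = 24/3 = 8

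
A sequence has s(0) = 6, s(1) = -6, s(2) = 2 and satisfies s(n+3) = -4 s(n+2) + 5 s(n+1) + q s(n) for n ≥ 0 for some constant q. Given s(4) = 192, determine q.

-1

s(3) = -38 + 6q
s(4) = 162 - 30q
So 162 - 30q = 192, giving q = -1.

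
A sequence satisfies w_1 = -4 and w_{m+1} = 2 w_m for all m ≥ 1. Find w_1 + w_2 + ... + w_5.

-124

w_2 = 2(-4) = -8
w_3 = 2(-8) = -16
w_4 = 2(-16) = -32
w_5 = 2(-32) = -64
Sum = (-4) + (-8) + (-16) + (-32) + (-64) = -124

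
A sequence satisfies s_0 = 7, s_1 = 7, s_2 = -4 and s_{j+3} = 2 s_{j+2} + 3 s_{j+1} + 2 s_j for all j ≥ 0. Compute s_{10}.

58112

s_3 = 2*(-4) + 3*7 + 2*7 = 27
s_4 = 2*27 + 3*(-4) + 2*7 = 56
s_5 = 2*56 + 3*27 + 2*(-4) = 185
s_6 = 2*185 + 3*56 + 2*27 = 592
s_7 = 2*592 + 3*185 + 2*56 = 1851
s_8 = 2*1851 + 3*592 + 2*185 = 5848
s_9 = 2*5848 + 3*1851 + 2*592 = 18433
s_{10} = 2*18433 + 3*5848 + 2*1851 = 58112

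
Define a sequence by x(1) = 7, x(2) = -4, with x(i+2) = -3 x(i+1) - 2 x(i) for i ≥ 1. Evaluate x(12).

x(3) = -3(-4) - 2(7) = -2
x(4) = -3(-2) - 2(-4) = 14
x(5) = -3(14) - 2(-2) = -38
x(6) = -3(-38) - 2(14) = 86
x(7) = -3(86) - 2(-38) = -182
x(8) = -3(-182) - 2(86) = 374
x(9) = -3(374) - 2(-182) = -758
x(10) = -3(-758) - 2(374) = 1526
x(11) = -3(1526) - 2(-758) = -3062
x(12) = -3(-3062) - 2(1526) = 6134

6134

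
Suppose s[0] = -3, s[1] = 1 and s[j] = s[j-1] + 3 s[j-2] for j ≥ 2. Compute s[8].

-656

s[2] = 1 + 3*(-3) = -8
s[3] = (-8) + 3*1 = -5
s[4] = (-5) + 3*(-8) = -29
s[5] = (-29) + 3*(-5) = -44
s[6] = (-44) + 3*(-29) = -131
s[7] = (-131) + 3*(-44) = -263
s[8] = (-263) + 3*(-131) = -656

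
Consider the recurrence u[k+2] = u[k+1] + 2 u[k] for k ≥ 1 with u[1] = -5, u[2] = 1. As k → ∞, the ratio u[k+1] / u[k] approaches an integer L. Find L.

The characteristic equation is r^2 - r - 2 = 0, which factors as (r - 2)(r + 1) = 0.
So the roots are 2 and -1. Since |2| > |-1| and the coefficient of 2^k is non-zero, the ratio tends to 2.

2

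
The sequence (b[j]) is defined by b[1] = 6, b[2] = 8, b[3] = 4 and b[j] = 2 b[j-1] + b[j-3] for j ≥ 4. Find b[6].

76

b[4] = 2·4 + 6 = 14
b[5] = 2·14 + 8 = 36
b[6] = 2·36 + 4 = 76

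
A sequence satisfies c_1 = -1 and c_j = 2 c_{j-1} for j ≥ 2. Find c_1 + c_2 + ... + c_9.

c_2 = 2*(-1) = -2
c_3 = 2*(-2) = -4
c_4 = 2*(-4) = -8
c_5 = 2*(-8) = -16
c_6 = 2*(-16) = -32
c_7 = 2*(-32) = -64
c_8 = 2*(-64) = -128
c_9 = 2*(-128) = -256
Sum = (-1) + (-2) + (-4) + (-8) + (-16) + (-32) + (-64) + (-128) + (-256) = -511

-511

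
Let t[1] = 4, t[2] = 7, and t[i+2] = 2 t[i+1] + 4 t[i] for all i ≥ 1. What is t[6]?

944

t[3] = 2*7 + 4*4 = 30
t[4] = 2*30 + 4*7 = 88
t[5] = 2*88 + 4*30 = 296
t[6] = 2*296 + 4*88 = 944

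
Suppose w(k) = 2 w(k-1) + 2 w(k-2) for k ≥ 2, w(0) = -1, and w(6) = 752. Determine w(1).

Let w(1) = v.
w(2) = -2 + 2v
w(3) = -4 + 6v
w(4) = -12 + 16v
w(5) = -32 + 44v
w(6) = -88 + 120v
So -88 + 120v = 752, giving v = 7.

7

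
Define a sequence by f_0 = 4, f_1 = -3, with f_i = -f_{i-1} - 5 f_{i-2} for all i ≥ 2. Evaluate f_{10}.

f_2 = -(-3) - 5·4 = -17
f_3 = -(-17) - 5·(-3) = 32
f_4 = -32 - 5·(-17) = 53
f_5 = -53 - 5·32 = -213
f_6 = -(-213) - 5·53 = -52
f_7 = -(-52) - 5·(-213) = 1117
f_8 = -1117 - 5·(-52) = -857
f_9 = -(-857) - 5·1117 = -4728
f_{10} = -(-4728) - 5·(-857) = 9013

9013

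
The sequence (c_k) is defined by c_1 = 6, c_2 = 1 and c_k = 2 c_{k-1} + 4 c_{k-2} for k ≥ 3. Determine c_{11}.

237056

c_3 = 2*1 + 4*6 = 26
c_4 = 2*26 + 4*1 = 56
c_5 = 2*56 + 4*26 = 216
c_6 = 2*216 + 4*56 = 656
c_7 = 2*656 + 4*216 = 2176
c_8 = 2*2176 + 4*656 = 6976
c_9 = 2*6976 + 4*2176 = 22656
c_{10} = 2*22656 + 4*6976 = 73216
c_{11} = 2*73216 + 4*22656 = 237056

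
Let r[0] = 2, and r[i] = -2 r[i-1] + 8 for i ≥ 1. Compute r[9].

r[1] = -2(2) + 8 = 4
r[2] = -2(4) + 8 = 0
r[3] = -2(0) + 8 = 8
r[4] = -2(8) + 8 = -8
r[5] = -2(-8) + 8 = 24
r[6] = -2(24) + 8 = -40
r[7] = -2(-40) + 8 = 88
r[8] = -2(88) + 8 = -168
r[9] = -2(-168) + 8 = 344

344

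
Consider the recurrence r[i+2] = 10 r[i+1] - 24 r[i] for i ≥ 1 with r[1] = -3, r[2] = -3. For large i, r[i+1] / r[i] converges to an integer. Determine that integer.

The characteristic equation is r^2 - 10r + 24 = 0, which factors as (r - 6)(r - 4) = 0.
So the roots are 6 and 4. Since |6| > |4| and the coefficient of 6^i is non-zero, the ratio tends to 6.

6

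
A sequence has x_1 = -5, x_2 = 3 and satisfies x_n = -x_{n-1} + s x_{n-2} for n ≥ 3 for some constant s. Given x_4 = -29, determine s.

-4

x_3 = -3 - 5s
x_4 = 3 + 8s
So 3 + 8s = -29, giving s = -4.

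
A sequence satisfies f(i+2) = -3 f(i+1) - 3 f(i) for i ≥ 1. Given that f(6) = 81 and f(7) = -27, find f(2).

Rearranging, f(i-2) = (f(i) + 3 f(i-1)) / -3.
f(5) = (-27 + 3(81)) / -3 = 216/-3 = -72
f(4) = (81 + 3(-72)) / -3 = -135/-3 = 45
f(3) = (-72 + 3(45)) / -3 = 63/-3 = -21
f(2) = (45 + 3(-21)) / -3 = -18/-3 = 6

6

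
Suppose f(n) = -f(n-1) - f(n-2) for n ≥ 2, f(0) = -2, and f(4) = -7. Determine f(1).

Let f(1) = y.
f(2) = 2 - y
f(3) = -2
f(4) = y
So y = -7, giving y = -7.

-7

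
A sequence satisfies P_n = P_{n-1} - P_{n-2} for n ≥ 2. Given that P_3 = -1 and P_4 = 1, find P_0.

Rearranging, P_{n-2} = -(P_n - P_{n-1}).
P_2 = -(1 - (-1)) = -2
P_1 = -(-1 - (-2)) = -1
P_0 = -(-2 - (-1)) = 1

1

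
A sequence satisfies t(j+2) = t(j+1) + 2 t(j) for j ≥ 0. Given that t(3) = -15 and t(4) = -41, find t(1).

-1

Rearranging, t(j-2) = (t(j) - t(j-1)) / 2.
t(2) = (-41 - (-15)) / 2 = -26/2 = -13
t(1) = (-15 - (-13)) / 2 = -2/2 = -1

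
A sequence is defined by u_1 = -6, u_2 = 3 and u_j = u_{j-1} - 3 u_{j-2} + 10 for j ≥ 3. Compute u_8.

447

u_3 = 3 - 3·(-6) + 10 = 31
u_4 = 31 - 3·3 + 10 = 32
u_5 = 32 - 3·31 + 10 = -51
u_6 = (-51) - 3·32 + 10 = -137
u_7 = (-137) - 3·(-51) + 10 = 26
u_8 = 26 - 3·(-137) + 10 = 447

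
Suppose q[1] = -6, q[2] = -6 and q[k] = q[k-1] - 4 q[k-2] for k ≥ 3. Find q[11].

q[3] = (-6) - 4(-6) = 18
q[4] = 18 - 4(-6) = 42
q[5] = 42 - 4(18) = -30
q[6] = (-30) - 4(42) = -198
q[7] = (-198) - 4(-30) = -78
q[8] = (-78) - 4(-198) = 714
q[9] = 714 - 4(-78) = 1026
q[10] = 1026 - 4(714) = -1830
q[11] = (-1830) - 4(1026) = -5934

-5934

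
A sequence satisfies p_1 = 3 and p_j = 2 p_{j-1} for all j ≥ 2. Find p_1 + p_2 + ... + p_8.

765

p_2 = 2·3 = 6
p_3 = 2·6 = 12
p_4 = 2·12 = 24
p_5 = 2·24 = 48
p_6 = 2·48 = 96
p_7 = 2·96 = 192
p_8 = 2·192 = 384
Sum = 3 + 6 + 12 + 24 + 48 + 96 + 192 + 384 = 765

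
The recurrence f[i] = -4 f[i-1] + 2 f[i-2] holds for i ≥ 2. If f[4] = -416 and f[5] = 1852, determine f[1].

7

Rearranging, f[i-2] = (f[i] + 4 f[i-1]) / 2.
f[3] = (1852 + 4(-416)) / 2 = 188/2 = 94
f[2] = (-416 + 4(94)) / 2 = -40/2 = -20
f[1] = (94 + 4(-20)) / 2 = 14/2 = 7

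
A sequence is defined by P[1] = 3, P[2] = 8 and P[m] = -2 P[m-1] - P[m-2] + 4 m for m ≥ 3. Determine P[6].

36

P[3] = -2*8 - 3 + 12 = -7
P[4] = -2*(-7) - 8 + 16 = 22
P[5] = -2*22 - (-7) + 20 = -17
P[6] = -2*(-17) - 22 + 24 = 36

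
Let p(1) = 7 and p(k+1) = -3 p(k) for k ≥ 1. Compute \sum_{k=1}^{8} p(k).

-11480

p(2) = -3(7) = -21
p(3) = -3(-21) = 63
p(4) = -3(63) = -189
p(5) = -3(-189) = 567
p(6) = -3(567) = -1701
p(7) = -3(-1701) = 5103
p(8) = -3(5103) = -15309
Sum = 7 + (-21) + 63 + (-189) + 567 + (-1701) + 5103 + (-15309) = -11480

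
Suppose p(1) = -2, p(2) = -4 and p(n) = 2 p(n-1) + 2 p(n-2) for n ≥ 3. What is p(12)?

-99840

p(3) = 2(-4) + 2(-2) = -12
p(4) = 2(-12) + 2(-4) = -32
p(5) = 2(-32) + 2(-12) = -88
p(6) = 2(-88) + 2(-32) = -240
p(7) = 2(-240) + 2(-88) = -656
p(8) = 2(-656) + 2(-240) = -1792
p(9) = 2(-1792) + 2(-656) = -4896
p(10) = 2(-4896) + 2(-1792) = -13376
p(11) = 2(-13376) + 2(-4896) = -36544
p(12) = 2(-36544) + 2(-13376) = -99840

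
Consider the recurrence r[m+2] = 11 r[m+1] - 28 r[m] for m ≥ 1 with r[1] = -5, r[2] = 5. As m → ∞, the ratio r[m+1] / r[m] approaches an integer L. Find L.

The characteristic equation is r^2 - 11r + 28 = 0, which factors as (r - 7)(r - 4) = 0.
So the roots are 7 and 4. Since |7| > |4| and the coefficient of 7^m is non-zero, the ratio tends to 7.

7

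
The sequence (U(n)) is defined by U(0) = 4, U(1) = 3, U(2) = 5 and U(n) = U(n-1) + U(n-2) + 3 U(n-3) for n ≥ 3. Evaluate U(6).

163

U(3) = 5 + 3 + 3(4) = 20
U(4) = 20 + 5 + 3(3) = 34
U(5) = 34 + 20 + 3(5) = 69
U(6) = 69 + 34 + 3(20) = 163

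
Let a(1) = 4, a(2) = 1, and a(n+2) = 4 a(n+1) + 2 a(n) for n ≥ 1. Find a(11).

1737152

a(3) = 4·1 + 2·4 = 12
a(4) = 4·12 + 2·1 = 50
a(5) = 4·50 + 2·12 = 224
a(6) = 4·224 + 2·50 = 996
a(7) = 4·996 + 2·224 = 4432
a(8) = 4·4432 + 2·996 = 19720
a(9) = 4·19720 + 2·4432 = 87744
a(10) = 4·87744 + 2·19720 = 390416
a(11) = 4·390416 + 2·87744 = 1737152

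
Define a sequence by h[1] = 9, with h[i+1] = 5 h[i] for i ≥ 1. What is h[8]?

703125

h[2] = 5*9 = 45
h[3] = 5*45 = 225
h[4] = 5*225 = 1125
h[5] = 5*1125 = 5625
h[6] = 5*5625 = 28125
h[7] = 5*28125 = 140625
h[8] = 5*140625 = 703125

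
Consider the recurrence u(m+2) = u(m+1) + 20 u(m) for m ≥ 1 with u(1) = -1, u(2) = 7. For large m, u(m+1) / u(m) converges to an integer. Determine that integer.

The characteristic equation is r^2 - r - 20 = 0, which factors as (r - 5)(r + 4) = 0.
So the roots are 5 and -4. Since |5| > |-4| and the coefficient of 5^m is non-zero, the ratio tends to 5.

5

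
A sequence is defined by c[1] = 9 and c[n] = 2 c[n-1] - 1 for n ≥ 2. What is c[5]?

129

c[2] = 2(9) - 1 = 17
c[3] = 2(17) - 1 = 33
c[4] = 2(33) - 1 = 65
c[5] = 2(65) - 1 = 129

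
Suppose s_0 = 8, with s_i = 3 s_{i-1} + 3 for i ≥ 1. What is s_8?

62328

s_1 = 3(8) + 3 = 27
s_2 = 3(27) + 3 = 84
s_3 = 3(84) + 3 = 255
s_4 = 3(255) + 3 = 768
s_5 = 3(768) + 3 = 2307
s_6 = 3(2307) + 3 = 6924
s_7 = 3(6924) + 3 = 20775
s_8 = 3(20775) + 3 = 62328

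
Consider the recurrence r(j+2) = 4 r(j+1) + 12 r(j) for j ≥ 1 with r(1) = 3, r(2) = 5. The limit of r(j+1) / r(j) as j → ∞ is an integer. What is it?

The characteristic equation is r^2 - 4r - 12 = 0, which factors as (r - 6)(r + 2) = 0.
So the roots are 6 and -2. Since |6| > |-2| and the coefficient of 6^j is non-zero, the ratio tends to 6.

6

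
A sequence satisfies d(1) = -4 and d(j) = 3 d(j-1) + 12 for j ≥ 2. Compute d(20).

2324522928

The fixed point is 12/(1 - 3) = -6, so d(j) + 6 = 3(d(j-1) + 6).
Hence d(j) = 2·3^{j-1} - 6.
d(20) = 2·3^{19} - 6 = 2·1162261467 - 6 = 2324522928.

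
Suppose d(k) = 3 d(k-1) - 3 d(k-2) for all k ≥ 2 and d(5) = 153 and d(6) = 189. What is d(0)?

Rearranging, d(k-2) = (d(k) - 3 d(k-1)) / -3.
d(4) = (189 - 3(153)) / -3 = -270/-3 = 90
d(3) = (153 - 3(90)) / -3 = -117/-3 = 39
d(2) = (90 - 3(39)) / -3 = -27/-3 = 9
d(1) = (39 - 3(9)) / -3 = 12/-3 = -4
d(0) = (9 - 3(-4)) / -3 = 21/-3 = -7

-7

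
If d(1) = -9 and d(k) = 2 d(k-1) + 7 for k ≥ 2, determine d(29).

-536870919

The fixed point is 7/(1 - 2) = -7, so d(k) + 7 = 2(d(k-1) + 7).
Hence d(k) = -2·2^{k-1} - 7.
d(29) = -2·2^{28} - 7 = -2·268435456 - 7 = -536870919.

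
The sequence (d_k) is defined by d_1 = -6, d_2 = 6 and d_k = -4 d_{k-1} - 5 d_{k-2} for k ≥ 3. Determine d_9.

d_3 = -4*6 - 5*(-6) = 6
d_4 = -4*6 - 5*6 = -54
d_5 = -4*(-54) - 5*6 = 186
d_6 = -4*186 - 5*(-54) = -474
d_7 = -4*(-474) - 5*186 = 966
d_8 = -4*966 - 5*(-474) = -1494
d_9 = -4*(-1494) - 5*966 = 1146

1146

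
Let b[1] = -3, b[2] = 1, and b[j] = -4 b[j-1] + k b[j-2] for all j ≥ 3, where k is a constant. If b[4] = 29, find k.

b[3] = -4 - 3k
b[4] = 16 + 13k
So 16 + 13k = 29, giving k = 1.

1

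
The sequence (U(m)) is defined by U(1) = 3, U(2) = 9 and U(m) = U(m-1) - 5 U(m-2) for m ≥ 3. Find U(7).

339

U(3) = 9 - 5·3 = -6
U(4) = (-6) - 5·9 = -51
U(5) = (-51) - 5·(-6) = -21
U(6) = (-21) - 5·(-51) = 234
U(7) = 234 - 5·(-21) = 339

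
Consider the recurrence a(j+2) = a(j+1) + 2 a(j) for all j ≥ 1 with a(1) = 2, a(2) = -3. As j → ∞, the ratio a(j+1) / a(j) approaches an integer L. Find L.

2

The characteristic equation is r^2 - r - 2 = 0, which factors as (r - 2)(r + 1) = 0.
So the roots are 2 and -1. Since |2| > |-1| and the coefficient of 2^j is non-zero, the ratio tends to 2.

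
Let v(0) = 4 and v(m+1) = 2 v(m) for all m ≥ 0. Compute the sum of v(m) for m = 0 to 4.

v(1) = 2(4) = 8
v(2) = 2(8) = 16
v(3) = 2(16) = 32
v(4) = 2(32) = 64
Sum = 4 + 8 + 16 + 32 + 64 = 124

124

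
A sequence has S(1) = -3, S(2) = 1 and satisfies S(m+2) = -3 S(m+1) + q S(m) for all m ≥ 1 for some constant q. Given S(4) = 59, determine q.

S(3) = -3 - 3q
S(4) = 9 + 10q
So 9 + 10q = 59, giving q = 5.

5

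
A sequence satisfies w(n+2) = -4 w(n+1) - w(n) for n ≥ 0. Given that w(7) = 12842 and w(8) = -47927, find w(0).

Rearranging, w(n-2) = -(w(n) + 4 w(n-1)).
w(6) = -(-47927 + 4·12842) = -3441
w(5) = -(12842 + 4·(-3441)) = 922
w(4) = -(-3441 + 4·922) = -247
w(3) = -(922 + 4·(-247)) = 66
w(2) = -(-247 + 4·66) = -17
w(1) = -(66 + 4·(-17)) = 2
w(0) = -(-17 + 4·2) = 9

9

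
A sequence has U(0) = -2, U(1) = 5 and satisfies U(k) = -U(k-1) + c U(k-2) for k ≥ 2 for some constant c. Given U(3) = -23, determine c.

-4

U(2) = -5 - 2c
U(3) = 5 + 7c
So 5 + 7c = -23, giving c = -4.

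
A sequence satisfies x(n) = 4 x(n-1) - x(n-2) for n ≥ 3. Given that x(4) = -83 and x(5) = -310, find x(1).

2

Rearranging, x(n-2) = -(x(n) - 4 x(n-1)).
x(3) = -(-310 - 4*(-83)) = -22
x(2) = -(-83 - 4*(-22)) = -5
x(1) = -(-22 - 4*(-5)) = 2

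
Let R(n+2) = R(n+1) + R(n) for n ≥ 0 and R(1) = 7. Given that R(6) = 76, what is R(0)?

4

Let R(0) = w.
R(2) = 7 + w
R(3) = 14 + w
R(4) = 21 + 2w
R(5) = 35 + 3w
R(6) = 56 + 5w
So 56 + 5w = 76, giving w = 4.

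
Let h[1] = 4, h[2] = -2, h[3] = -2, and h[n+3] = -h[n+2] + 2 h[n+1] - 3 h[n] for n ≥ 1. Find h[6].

h[4] = -(-2) + 2·(-2) - 3·4 = -14
h[5] = -(-14) + 2·(-2) - 3·(-2) = 16
h[6] = -16 + 2·(-14) - 3·(-2) = -38

-38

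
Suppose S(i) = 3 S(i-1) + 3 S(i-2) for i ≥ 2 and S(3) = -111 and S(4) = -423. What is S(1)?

-7

Rearranging, S(i-2) = (S(i) - 3 S(i-1)) / 3.
S(2) = (-423 - 3*(-111)) / 3 = -90/3 = -30
S(1) = (-111 - 3*(-30)) / 3 = -21/3 = -7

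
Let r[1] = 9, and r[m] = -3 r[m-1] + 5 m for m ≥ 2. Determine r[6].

-1647

r[2] = -3·9 + 10 = -17
r[3] = -3·(-17) + 15 = 66
r[4] = -3·66 + 20 = -178
r[5] = -3·(-178) + 25 = 559
r[6] = -3·559 + 30 = -1647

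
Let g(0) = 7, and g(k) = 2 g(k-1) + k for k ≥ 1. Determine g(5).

281

g(1) = 2(7) + 1 = 15
g(2) = 2(15) + 2 = 32
g(3) = 2(32) + 3 = 67
g(4) = 2(67) + 4 = 138
g(5) = 2(138) + 5 = 281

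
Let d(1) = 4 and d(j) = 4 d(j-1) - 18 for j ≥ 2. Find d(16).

-2147483642

The fixed point is -18/(1 - 4) = 6, so d(j) - 6 = 4(d(j-1) - 6).
Hence d(j) = -2·4^{j-1} + 6.
d(16) = -2·4^{15} + 6 = -2·1073741824 + 6 = -2147483642.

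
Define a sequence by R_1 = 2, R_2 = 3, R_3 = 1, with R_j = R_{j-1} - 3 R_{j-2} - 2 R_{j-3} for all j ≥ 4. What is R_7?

100

R_4 = 1 - 3·3 - 2·2 = -12
R_5 = (-12) - 3·1 - 2·3 = -21
R_6 = (-21) - 3·(-12) - 2·1 = 13
R_7 = 13 - 3·(-21) - 2·(-12) = 100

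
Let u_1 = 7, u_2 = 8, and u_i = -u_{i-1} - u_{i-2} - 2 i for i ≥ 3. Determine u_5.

6

u_3 = -8 - 7 - 6 = -21
u_4 = -(-21) - 8 - 8 = 5
u_5 = -5 - (-21) - 10 = 6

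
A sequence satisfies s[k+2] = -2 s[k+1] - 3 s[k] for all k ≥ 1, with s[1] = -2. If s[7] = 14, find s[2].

8

Let s[2] = w.
s[3] = 6 - 2w
s[4] = -12 + w
s[5] = 6 + 4w
s[6] = 24 - 11w
s[7] = -66 + 10w
So -66 + 10w = 14, giving w = 8.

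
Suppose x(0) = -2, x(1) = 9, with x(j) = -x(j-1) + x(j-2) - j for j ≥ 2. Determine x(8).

-235

x(2) = -9 + (-2) - 2 = -13
x(3) = -(-13) + 9 - 3 = 19
x(4) = -19 + (-13) - 4 = -36
x(5) = -(-36) + 19 - 5 = 50
x(6) = -50 + (-36) - 6 = -92
x(7) = -(-92) + 50 - 7 = 135
x(8) = -135 + (-92) - 8 = -235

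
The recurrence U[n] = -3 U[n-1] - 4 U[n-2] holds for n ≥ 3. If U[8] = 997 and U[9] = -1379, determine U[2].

-7

Rearranging, U[n-2] = (U[n] + 3 U[n-1]) / -4.
U[7] = (-1379 + 3·997) / -4 = 1612/-4 = -403
U[6] = (997 + 3·(-403)) / -4 = -212/-4 = 53
U[5] = (-403 + 3·53) / -4 = -244/-4 = 61
U[4] = (53 + 3·61) / -4 = 236/-4 = -59
U[3] = (61 + 3·(-59)) / -4 = -116/-4 = 29
U[2] = (-59 + 3·29) / -4 = 28/-4 = -7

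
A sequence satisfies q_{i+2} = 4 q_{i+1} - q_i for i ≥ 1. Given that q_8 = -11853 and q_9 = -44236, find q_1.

4

Rearranging, q_{i-2} = -(q_i - 4 q_{i-1}).
q_7 = -(-44236 - 4·(-11853)) = -3176
q_6 = -(-11853 - 4·(-3176)) = -851
q_5 = -(-3176 - 4·(-851)) = -228
q_4 = -(-851 - 4·(-228)) = -61
q_3 = -(-228 - 4·(-61)) = -16
q_2 = -(-61 - 4·(-16)) = -3
q_1 = -(-16 - 4·(-3)) = 4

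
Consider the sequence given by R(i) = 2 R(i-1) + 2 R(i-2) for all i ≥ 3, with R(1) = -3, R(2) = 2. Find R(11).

-1312

R(3) = 2*2 + 2*(-3) = -2
R(4) = 2*(-2) + 2*2 = 0
R(5) = 2*0 + 2*(-2) = -4
R(6) = 2*(-4) + 2*0 = -8
R(7) = 2*(-8) + 2*(-4) = -24
R(8) = 2*(-24) + 2*(-8) = -64
R(9) = 2*(-64) + 2*(-24) = -176
R(10) = 2*(-176) + 2*(-64) = -480
R(11) = 2*(-480) + 2*(-176) = -1312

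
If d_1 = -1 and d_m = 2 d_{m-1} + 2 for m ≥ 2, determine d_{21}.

1048574

The fixed point is 2/(1 - 2) = -2, so d_m + 2 = 2(d_{m-1} + 2).
Hence d_m = 1·2^{m-1} - 2.
d_{21} = 1·2^{20} - 2 = 1·1048576 - 2 = 1048574.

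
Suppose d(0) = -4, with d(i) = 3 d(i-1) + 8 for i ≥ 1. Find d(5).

d(1) = 3*(-4) + 8 = -4
d(2) = 3*(-4) + 8 = -4
d(3) = 3*(-4) + 8 = -4
d(4) = 3*(-4) + 8 = -4
d(5) = 3*(-4) + 8 = -4

-4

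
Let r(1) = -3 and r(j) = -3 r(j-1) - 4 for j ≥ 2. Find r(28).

The fixed point is -4/(1 + 3) = -1, so r(j) + 1 = -3(r(j-1) + 1).
Hence r(j) = -2·(-3)^{j-1} - 1.
r(28) = -2·(-3)^{27} - 1 = -2·-7625597484987 - 1 = 15251194969973.

15251194969973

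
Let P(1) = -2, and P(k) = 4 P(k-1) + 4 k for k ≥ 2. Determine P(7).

4540

P(2) = 4(-2) + 8 = 0
P(3) = 4(0) + 12 = 12
P(4) = 4(12) + 16 = 64
P(5) = 4(64) + 20 = 276
P(6) = 4(276) + 24 = 1128
P(7) = 4(1128) + 28 = 4540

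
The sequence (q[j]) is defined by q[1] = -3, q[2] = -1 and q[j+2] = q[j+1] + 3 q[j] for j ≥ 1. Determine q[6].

-82

q[3] = (-1) + 3(-3) = -10
q[4] = (-10) + 3(-1) = -13
q[5] = (-13) + 3(-10) = -43
q[6] = (-43) + 3(-13) = -82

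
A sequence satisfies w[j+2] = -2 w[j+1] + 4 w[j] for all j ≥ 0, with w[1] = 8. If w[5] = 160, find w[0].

5

Let w[0] = z.
w[2] = -16 + 4z
w[3] = 64 - 8z
w[4] = -192 + 32z
w[5] = 640 - 96z
So 640 - 96z = 160, giving z = 5.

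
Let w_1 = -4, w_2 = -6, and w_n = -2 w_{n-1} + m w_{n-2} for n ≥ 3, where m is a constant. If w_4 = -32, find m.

w_3 = 12 - 4m
w_4 = -24 + 2m
So -24 + 2m = -32, giving m = -4.

-4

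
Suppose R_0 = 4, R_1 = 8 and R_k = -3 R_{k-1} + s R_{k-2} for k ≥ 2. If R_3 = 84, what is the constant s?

-3

R_2 = -24 + 4s
R_3 = 72 - 4s
So 72 - 4s = 84, giving s = -3.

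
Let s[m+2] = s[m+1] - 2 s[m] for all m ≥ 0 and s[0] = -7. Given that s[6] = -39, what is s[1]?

-5

Let s[1] = y.
s[2] = 14 + y
s[3] = 14 - y
s[4] = -14 - 3y
s[5] = -42 - y
s[6] = -14 + 5y
So -14 + 5y = -39, giving y = -5.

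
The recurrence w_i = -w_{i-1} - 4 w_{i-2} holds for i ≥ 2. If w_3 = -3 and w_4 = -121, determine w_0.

Rearranging, w_{i-2} = (w_i + w_{i-1}) / -4.
w_2 = (-121 + (-3)) / -4 = -124/-4 = 31
w_1 = (-3 + 31) / -4 = 28/-4 = -7
w_0 = (31 + (-7)) / -4 = 24/-4 = -6

-6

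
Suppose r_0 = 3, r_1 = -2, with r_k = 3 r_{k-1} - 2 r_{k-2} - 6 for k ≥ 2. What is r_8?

r_2 = 3(-2) - 2(3) - 6 = -18
r_3 = 3(-18) - 2(-2) - 6 = -56
r_4 = 3(-56) - 2(-18) - 6 = -138
r_5 = 3(-138) - 2(-56) - 6 = -308
r_6 = 3(-308) - 2(-138) - 6 = -654
r_7 = 3(-654) - 2(-308) - 6 = -1352
r_8 = 3(-1352) - 2(-654) - 6 = -2754

-2754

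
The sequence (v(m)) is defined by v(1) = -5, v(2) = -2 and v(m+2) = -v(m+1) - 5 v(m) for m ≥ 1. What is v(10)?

v(3) = -(-2) - 5(-5) = 27
v(4) = -27 - 5(-2) = -17
v(5) = -(-17) - 5(27) = -118
v(6) = -(-118) - 5(-17) = 203
v(7) = -203 - 5(-118) = 387
v(8) = -387 - 5(203) = -1402
v(9) = -(-1402) - 5(387) = -533
v(10) = -(-533) - 5(-1402) = 7543

7543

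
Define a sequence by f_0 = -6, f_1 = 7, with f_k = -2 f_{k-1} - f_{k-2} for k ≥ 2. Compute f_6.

f_2 = -2*7 - (-6) = -8
f_3 = -2*(-8) - 7 = 9
f_4 = -2*9 - (-8) = -10
f_5 = -2*(-10) - 9 = 11
f_6 = -2*11 - (-10) = -12

-12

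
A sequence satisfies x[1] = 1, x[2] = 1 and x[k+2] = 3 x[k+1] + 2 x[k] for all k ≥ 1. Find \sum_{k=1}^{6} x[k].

x[3] = 3(1) + 2(1) = 5
x[4] = 3(5) + 2(1) = 17
x[5] = 3(17) + 2(5) = 61
x[6] = 3(61) + 2(17) = 217
Sum = 1 + 1 + 5 + 17 + 61 + 217 = 302

302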